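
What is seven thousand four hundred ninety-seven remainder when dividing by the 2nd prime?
Convert seven thousand four hundred ninety-seven (English words) → 7×1000 + 4×100 + 97 = 7497 (decimal)
Convert the 2nd prime (prime index) → 3 (decimal)
Compute 7497 mod 3 = 0
0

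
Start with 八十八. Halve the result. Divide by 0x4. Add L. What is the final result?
Convert 八十八 (Chinese numeral) → 8×10 + 8 = 88 (decimal)
Start: 88
88 ÷ 2 = 44
Convert 0x4 (hexadecimal) → 4 (decimal)
44 ÷ 4 = 11
Convert L (Roman numeral) → 50 (decimal)
11 + 50 = 61
61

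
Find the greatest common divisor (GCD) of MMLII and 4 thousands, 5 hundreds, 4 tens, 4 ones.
Convert MMLII (Roman numeral) → 1000 + 1000 + 50 + 1 + 1 = 2052 (decimal)
Convert 4 thousands, 5 hundreds, 4 tens, 4 ones (place-value notation) → 4×1000 + 5×100 + 4×10 + 4 = 4544 (decimal)
Compute gcd(2052, 4544) = 4
4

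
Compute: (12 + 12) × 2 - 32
Parentheses first: 12 + 12 = 24
Multiply: 24 × 2 = 48
Subtract: 48 - 32 = 16
16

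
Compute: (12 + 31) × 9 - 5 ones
Convert 5 ones (place-value notation) → 5 (decimal)
Expression in decimal: (12 + 31) × 9 - 5
Parentheses first: 12 + 31 = 43
Multiply: 43 × 9 = 387
Subtract: 387 - 5 = 382
382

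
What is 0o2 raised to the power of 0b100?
Convert 0o2 (octal) → 2 (decimal)
Convert 0b100 (binary) → 4 (decimal)
Compute 2 ^ 4 = 16
16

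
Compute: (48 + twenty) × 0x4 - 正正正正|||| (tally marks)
Convert twenty (English words) → 20 (decimal)
Convert 0x4 (hexadecimal) → 4 (decimal)
Convert 正正正正|||| (tally marks) → 5 + 5 + 5 + 5 + 4 = 24 (decimal)
Expression in decimal: (48 + 20) × 4 - 24
Parentheses first: 48 + 20 = 68
Multiply: 68 × 4 = 272
Subtract: 272 - 24 = 248
248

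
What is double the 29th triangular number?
The 29th triangular number = 29×30/2 = 435
Compute 435 × 2 = 870
870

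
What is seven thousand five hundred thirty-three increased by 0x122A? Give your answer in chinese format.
Convert seven thousand five hundred thirty-three (English words) → 7×1000 + 5×100 + 33 = 7533 (decimal)
Convert 0x122A (hexadecimal) → 1×4096 + 2×256 + 2×16 + 10 = 4650 (decimal)
Compute 7533 + 4650 = 12183
Convert 12183 (decimal) → 12183 = 1×10000 + 2×1000 + 1×100 + 8×10 + 3 → 一万二千一百八十三 (Chinese numeral)
一万二千一百八十三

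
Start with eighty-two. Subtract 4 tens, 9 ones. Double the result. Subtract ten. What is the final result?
Convert eighty-two (English words) → 82 (decimal)
Start: 82
Convert 4 tens, 9 ones (place-value notation) → 4×10 + 9 = 49 (decimal)
82 - 49 = 33
33 × 2 = 66
Convert ten (English words) → 10 (decimal)
66 - 10 = 56
56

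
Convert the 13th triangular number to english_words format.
Convert the 13th triangular number (triangular index) → 13×14/2 = 91 (decimal)
Convert 91 (decimal) → ninety-one (English words)
ninety-one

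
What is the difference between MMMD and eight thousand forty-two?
Convert MMMD (Roman numeral) → 1000 + 1000 + 1000 + 500 = 3500 (decimal)
Convert eight thousand forty-two (English words) → 8×1000 + 42 = 8042 (decimal)
Difference: |3500 - 8042| = 4542
4542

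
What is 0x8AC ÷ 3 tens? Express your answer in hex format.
Convert 0x8AC (hexadecimal) → 8×256 + 10×16 + 12 = 2220 (decimal)
Convert 3 tens (place-value notation) → 3×10 = 30 (decimal)
Compute 2220 ÷ 30 = 74
Convert 74 (decimal) → 74 = 4×16 + 10 → 0x4A (hexadecimal)
0x4A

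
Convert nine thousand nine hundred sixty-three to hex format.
Convert nine thousand nine hundred sixty-three (English words) → 9×1000 + 9×100 + 63 = 9963 (decimal)
Convert 9963 (decimal) → 9963 = 2×4096 + 6×256 + 14×16 + 11 → 0x26EB (hexadecimal)
0x26EB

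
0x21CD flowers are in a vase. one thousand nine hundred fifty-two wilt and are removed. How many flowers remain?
Convert 0x21CD (hexadecimal) → 2×4096 + 1×256 + 12×16 + 13 = 8653 (decimal)
Convert one thousand nine hundred fifty-two (English words) → 1×1000 + 9×100 + 52 = 1952 (decimal)
Compute 8653 - 1952 = 6701
6701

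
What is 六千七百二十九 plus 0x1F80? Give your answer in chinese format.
Convert 六千七百二十九 (Chinese numeral) → 6×1000 + 7×100 + 2×10 + 9 = 6729 (decimal)
Convert 0x1F80 (hexadecimal) → 1×4096 + 15×256 + 8×16 = 8064 (decimal)
Compute 6729 + 8064 = 14793
Convert 14793 (decimal) → 14793 = 1×10000 + 4×1000 + 7×100 + 9×10 + 3 → 一万四千七百九十三 (Chinese numeral)
一万四千七百九十三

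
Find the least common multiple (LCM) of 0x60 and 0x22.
Convert 0x60 (hexadecimal) → 6×16 = 96 (decimal)
Convert 0x22 (hexadecimal) → 2×16 + 2 = 34 (decimal)
Compute lcm(96, 34) = 1632
1632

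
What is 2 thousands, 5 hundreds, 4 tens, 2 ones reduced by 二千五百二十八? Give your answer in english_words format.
Convert 2 thousands, 5 hundreds, 4 tens, 2 ones (place-value notation) → 2×1000 + 5×100 + 4×10 + 2 = 2542 (decimal)
Convert 二千五百二十八 (Chinese numeral) → 2×1000 + 5×100 + 2×10 + 8 = 2528 (decimal)
Compute 2542 - 2528 = 14
Convert 14 (decimal) → fourteen (English words)
fourteen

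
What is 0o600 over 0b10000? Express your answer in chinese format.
Convert 0o600 (octal) → 6×64 = 384 (decimal)
Convert 0b10000 (binary) → 16 (decimal)
Compute 384 ÷ 16 = 24
Convert 24 (decimal) → 24 = 2×10 + 4 → 二十四 (Chinese numeral)
二十四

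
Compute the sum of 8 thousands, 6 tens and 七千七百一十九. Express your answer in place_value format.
Convert 8 thousands, 6 tens (place-value notation) → 8×1000 + 6×10 = 8060 (decimal)
Convert 七千七百一十九 (Chinese numeral) → 7×1000 + 7×100 + 1×10 + 9 = 7719 (decimal)
Compute 8060 + 7719 = 15779
Convert 15779 (decimal) → 15779 = 15×1000 + 7×100 + 7×10 + 9 → 15 thousands, 7 hundreds, 7 tens, 9 ones (place-value notation)
15 thousands, 7 hundreds, 7 tens, 9 ones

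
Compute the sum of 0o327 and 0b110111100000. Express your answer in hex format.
Convert 0o327 (octal) → 3×64 + 2×8 + 7 = 215 (decimal)
Convert 0b110111100000 (binary) → 2048 + 1024 + 256 + 128 + 64 + 32 = 3552 (decimal)
Compute 215 + 3552 = 3767
Convert 3767 (decimal) → 3767 = 14×256 + 11×16 + 7 → 0xEB7 (hexadecimal)
0xEB7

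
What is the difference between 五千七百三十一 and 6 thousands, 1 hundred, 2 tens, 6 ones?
Convert 五千七百三十一 (Chinese numeral) → 5×1000 + 7×100 + 3×10 + 1 = 5731 (decimal)
Convert 6 thousands, 1 hundred, 2 tens, 6 ones (place-value notation) → 6×1000 + 1×100 + 2×10 + 6 = 6126 (decimal)
Difference: |5731 - 6126| = 395
395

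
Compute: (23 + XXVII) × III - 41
Convert XXVII (Roman numeral) → 10 + 10 + 5 + 1 + 1 = 27 (decimal)
Convert III (Roman numeral) → 1 + 1 + 1 = 3 (decimal)
Expression in decimal: (23 + 27) × 3 - 41
Parentheses first: 23 + 27 = 50
Multiply: 50 × 3 = 150
Subtract: 150 - 41 = 109
109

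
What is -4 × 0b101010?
Convert 0b101010 (binary) → 32 + 8 + 2 = 42 (decimal)
Compute -4 × 42 = -168
-168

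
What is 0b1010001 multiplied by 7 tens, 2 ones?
Convert 0b1010001 (binary) → 64 + 16 + 1 = 81 (decimal)
Convert 7 tens, 2 ones (place-value notation) → 7×10 + 2 = 72 (decimal)
Compute 81 × 72 = 5832
5832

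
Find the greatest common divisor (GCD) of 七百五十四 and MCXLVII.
Convert 七百五十四 (Chinese numeral) → 7×100 + 5×10 + 4 = 754 (decimal)
Convert MCXLVII (Roman numeral) → 1000 + 100 + 40 + 5 + 1 + 1 = 1147 (decimal)
Compute gcd(754, 1147) = 1
1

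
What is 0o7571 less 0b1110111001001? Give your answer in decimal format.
Convert 0o7571 (octal) → 7×512 + 5×64 + 7×8 + 1 = 3961 (decimal)
Convert 0b1110111001001 (binary) → 4096 + 2048 + 1024 + 256 + 128 + 64 + 8 + 1 = 7625 (decimal)
Compute 3961 - 7625 = -3664
-3664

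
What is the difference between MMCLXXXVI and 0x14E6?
Convert MMCLXXXVI (Roman numeral) → 1000 + 1000 + 100 + 50 + 10 + 10 + 10 + 5 + 1 = 2186 (decimal)
Convert 0x14E6 (hexadecimal) → 1×4096 + 4×256 + 14×16 + 6 = 5350 (decimal)
Difference: |2186 - 5350| = 3164
3164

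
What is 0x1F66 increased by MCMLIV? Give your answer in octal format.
Convert 0x1F66 (hexadecimal) → 1×4096 + 15×256 + 6×16 + 6 = 8038 (decimal)
Convert MCMLIV (Roman numeral) → 1000 + 900 + 50 + 4 = 1954 (decimal)
Compute 8038 + 1954 = 9992
Convert 9992 (decimal) → 9992 = 2×4096 + 3×512 + 4×64 + 1×8 → 0o23410 (octal)
0o23410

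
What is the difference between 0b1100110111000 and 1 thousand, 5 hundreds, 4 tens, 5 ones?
Convert 0b1100110111000 (binary) → 4096 + 2048 + 256 + 128 + 32 + 16 + 8 = 6584 (decimal)
Convert 1 thousand, 5 hundreds, 4 tens, 5 ones (place-value notation) → 1×1000 + 5×100 + 4×10 + 5 = 1545 (decimal)
Difference: |6584 - 1545| = 5039
5039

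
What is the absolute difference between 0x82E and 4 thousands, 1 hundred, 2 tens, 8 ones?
Convert 0x82E (hexadecimal) → 8×256 + 2×16 + 14 = 2094 (decimal)
Convert 4 thousands, 1 hundred, 2 tens, 8 ones (place-value notation) → 4×1000 + 1×100 + 2×10 + 8 = 4128 (decimal)
Compute |2094 - 4128| = 2034
2034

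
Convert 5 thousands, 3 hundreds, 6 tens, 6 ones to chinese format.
Convert 5 thousands, 3 hundreds, 6 tens, 6 ones (place-value notation) → 5×1000 + 3×100 + 6×10 + 6 = 5366 (decimal)
Convert 5366 (decimal) → 5366 = 5×1000 + 3×100 + 6×10 + 6 → 五千三百六十六 (Chinese numeral)
五千三百六十六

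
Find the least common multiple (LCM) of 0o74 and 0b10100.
Convert 0o74 (octal) → 7×8 + 4 = 60 (decimal)
Convert 0b10100 (binary) → 16 + 4 = 20 (decimal)
Compute lcm(60, 20) = 60
60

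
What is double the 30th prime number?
The 30th prime number = 113
Compute 113 × 2 = 226
226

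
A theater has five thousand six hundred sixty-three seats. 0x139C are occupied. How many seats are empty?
Convert five thousand six hundred sixty-three (English words) → 5×1000 + 6×100 + 63 = 5663 (decimal)
Convert 0x139C (hexadecimal) → 1×4096 + 3×256 + 9×16 + 12 = 5020 (decimal)
Compute 5663 - 5020 = 643
643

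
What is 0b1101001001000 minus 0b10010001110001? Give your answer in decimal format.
Convert 0b1101001001000 (binary) → 4096 + 2048 + 512 + 64 + 8 = 6728 (decimal)
Convert 0b10010001110001 (binary) → 8192 + 1024 + 64 + 32 + 16 + 1 = 9329 (decimal)
Compute 6728 - 9329 = -2601
-2601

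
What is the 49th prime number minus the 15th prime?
The 49th prime number = 227
Convert the 15th prime (prime index) → 47 (decimal)
Compute 227 - 47 = 180
180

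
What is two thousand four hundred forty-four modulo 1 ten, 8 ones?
Convert two thousand four hundred forty-four (English words) → 2×1000 + 4×100 + 44 = 2444 (decimal)
Convert 1 ten, 8 ones (place-value notation) → 1×10 + 8 = 18 (decimal)
Compute 2444 mod 18 = 14
14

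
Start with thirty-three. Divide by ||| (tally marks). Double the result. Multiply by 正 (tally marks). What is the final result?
Convert thirty-three (English words) → 33 (decimal)
Start: 33
Convert ||| (tally marks) → 3 (decimal)
33 ÷ 3 = 11
11 × 2 = 22
Convert 正 (tally marks) → 5 (decimal)
22 × 5 = 110
110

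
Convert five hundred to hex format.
Convert five hundred (English words) → 5×100 = 500 (decimal)
Convert 500 (decimal) → 500 = 1×256 + 15×16 + 4 → 0x1F4 (hexadecimal)
0x1F4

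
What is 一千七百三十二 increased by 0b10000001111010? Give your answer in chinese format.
Convert 一千七百三十二 (Chinese numeral) → 1×1000 + 7×100 + 3×10 + 2 = 1732 (decimal)
Convert 0b10000001111010 (binary) → 8192 + 64 + 32 + 16 + 8 + 2 = 8314 (decimal)
Compute 1732 + 8314 = 10046
Convert 10046 (decimal) → 10046 = 1×10000 + 4×10 + 6 → 一万零四十六 (Chinese numeral)
一万零四十六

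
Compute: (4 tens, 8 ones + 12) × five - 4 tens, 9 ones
Convert 4 tens, 8 ones (place-value notation) → 4×10 + 8 = 48 (decimal)
Convert five (English words) → 5 (decimal)
Convert 4 tens, 9 ones (place-value notation) → 4×10 + 9 = 49 (decimal)
Expression in decimal: (48 + 12) × 5 - 49
Parentheses first: 48 + 12 = 60
Multiply: 60 × 5 = 300
Subtract: 300 - 49 = 251
251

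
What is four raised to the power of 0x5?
Convert four (English words) → 4 (decimal)
Convert 0x5 (hexadecimal) → 5 (decimal)
Compute 4 ^ 5 = 1024
1024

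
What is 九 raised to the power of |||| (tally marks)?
Convert 九 (Chinese numeral) → 9 (decimal)
Convert |||| (tally marks) → 4 (decimal)
Compute 9 ^ 4 = 6561
6561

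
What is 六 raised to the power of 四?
Convert 六 (Chinese numeral) → 6 (decimal)
Convert 四 (Chinese numeral) → 4 (decimal)
Compute 6 ^ 4 = 1296
1296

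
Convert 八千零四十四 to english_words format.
Convert 八千零四十四 (Chinese numeral) → 8×1000 + 4×10 + 4 = 8044 (decimal)
Convert 8044 (decimal) → 8044 = 8×1000 + 44 → eight thousand forty-four (English words)
eight thousand forty-four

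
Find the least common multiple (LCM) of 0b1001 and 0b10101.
Convert 0b1001 (binary) → 8 + 1 = 9 (decimal)
Convert 0b10101 (binary) → 16 + 4 + 1 = 21 (decimal)
Compute lcm(9, 21) = 63
63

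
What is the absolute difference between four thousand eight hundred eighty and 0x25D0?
Convert four thousand eight hundred eighty (English words) → 4×1000 + 8×100 + 80 = 4880 (decimal)
Convert 0x25D0 (hexadecimal) → 2×4096 + 5×256 + 13×16 = 9680 (decimal)
Compute |4880 - 9680| = 4800
4800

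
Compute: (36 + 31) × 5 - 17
Parentheses first: 36 + 31 = 67
Multiply: 67 × 5 = 335
Subtract: 335 - 17 = 318
318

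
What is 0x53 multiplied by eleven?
Convert 0x53 (hexadecimal) → 5×16 + 3 = 83 (decimal)
Convert eleven (English words) → 11 (decimal)
Compute 83 × 11 = 913
913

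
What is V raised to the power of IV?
Convert V (Roman numeral) → 5 (decimal)
Convert IV (Roman numeral) → 4 (decimal)
Compute 5 ^ 4 = 625
625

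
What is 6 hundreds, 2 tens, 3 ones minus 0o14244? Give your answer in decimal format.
Convert 6 hundreds, 2 tens, 3 ones (place-value notation) → 6×100 + 2×10 + 3 = 623 (decimal)
Convert 0o14244 (octal) → 1×4096 + 4×512 + 2×64 + 4×8 + 4 = 6308 (decimal)
Compute 623 - 6308 = -5685
-5685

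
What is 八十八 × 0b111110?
Convert 八十八 (Chinese numeral) → 8×10 + 8 = 88 (decimal)
Convert 0b111110 (binary) → 32 + 16 + 8 + 4 + 2 = 62 (decimal)
Compute 88 × 62 = 5456
5456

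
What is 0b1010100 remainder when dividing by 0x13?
Convert 0b1010100 (binary) → 64 + 16 + 4 = 84 (decimal)
Convert 0x13 (hexadecimal) → 1×16 + 3 = 19 (decimal)
Compute 84 mod 19 = 8
8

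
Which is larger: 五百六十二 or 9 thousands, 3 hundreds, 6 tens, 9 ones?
Convert 五百六十二 (Chinese numeral) → 5×100 + 6×10 + 2 = 562 (decimal)
Convert 9 thousands, 3 hundreds, 6 tens, 9 ones (place-value notation) → 9×1000 + 3×100 + 6×10 + 9 = 9369 (decimal)
Compare 562 vs 9369: larger = 9369
9369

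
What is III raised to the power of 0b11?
Convert III (Roman numeral) → 1 + 1 + 1 = 3 (decimal)
Convert 0b11 (binary) → 2 + 1 = 3 (decimal)
Compute 3 ^ 3 = 27
27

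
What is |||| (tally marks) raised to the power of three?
Convert |||| (tally marks) → 4 (decimal)
Convert three (English words) → 3 (decimal)
Compute 4 ^ 3 = 64
64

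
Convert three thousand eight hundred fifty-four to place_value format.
Convert three thousand eight hundred fifty-four (English words) → 3×1000 + 8×100 + 54 = 3854 (decimal)
Convert 3854 (decimal) → 3854 = 3×1000 + 8×100 + 5×10 + 4 → 3 thousands, 8 hundreds, 5 tens, 4 ones (place-value notation)
3 thousands, 8 hundreds, 5 tens, 4 ones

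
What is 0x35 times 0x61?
Convert 0x35 (hexadecimal) → 3×16 + 5 = 53 (decimal)
Convert 0x61 (hexadecimal) → 6×16 + 1 = 97 (decimal)
Compute 53 × 97 = 5141
5141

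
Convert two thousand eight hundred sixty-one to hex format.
Convert two thousand eight hundred sixty-one (English words) → 2×1000 + 8×100 + 61 = 2861 (decimal)
Convert 2861 (decimal) → 2861 = 11×256 + 2×16 + 13 → 0xB2D (hexadecimal)
0xB2D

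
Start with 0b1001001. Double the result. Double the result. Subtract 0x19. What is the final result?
Convert 0b1001001 (binary) → 64 + 8 + 1 = 73 (decimal)
Start: 73
73 × 2 = 146
146 × 2 = 292
Convert 0x19 (hexadecimal) → 1×16 + 9 = 25 (decimal)
292 - 25 = 267
267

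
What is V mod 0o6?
Convert V (Roman numeral) → 5 (decimal)
Convert 0o6 (octal) → 6 (decimal)
Compute 5 mod 6 = 5
5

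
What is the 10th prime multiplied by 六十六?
Convert the 10th prime (prime index) → 29 (decimal)
Convert 六十六 (Chinese numeral) → 6×10 + 6 = 66 (decimal)
Compute 29 × 66 = 1914
1914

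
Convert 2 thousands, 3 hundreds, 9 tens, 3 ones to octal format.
Convert 2 thousands, 3 hundreds, 9 tens, 3 ones (place-value notation) → 2×1000 + 3×100 + 9×10 + 3 = 2393 (decimal)
Convert 2393 (decimal) → 2393 = 4×512 + 5×64 + 3×8 + 1 → 0o4531 (octal)
0o4531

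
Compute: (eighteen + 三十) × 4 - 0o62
Convert eighteen (English words) → 18 (decimal)
Convert 三十 (Chinese numeral) → 3×10 = 30 (decimal)
Convert 0o62 (octal) → 6×8 + 2 = 50 (decimal)
Expression in decimal: (18 + 30) × 4 - 50
Parentheses first: 18 + 30 = 48
Multiply: 48 × 4 = 192
Subtract: 192 - 50 = 142
142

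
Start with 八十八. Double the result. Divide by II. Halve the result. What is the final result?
Convert 八十八 (Chinese numeral) → 8×10 + 8 = 88 (decimal)
Start: 88
88 × 2 = 176
Convert II (Roman numeral) → 1 + 1 = 2 (decimal)
176 ÷ 2 = 88
88 ÷ 2 = 44
44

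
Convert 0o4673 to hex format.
Convert 0o4673 (octal) → 4×512 + 6×64 + 7×8 + 3 = 2491 (decimal)
Convert 2491 (decimal) → 2491 = 9×256 + 11×16 + 11 → 0x9BB (hexadecimal)
0x9BB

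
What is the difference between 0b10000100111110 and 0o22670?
Convert 0b10000100111110 (binary) → 8192 + 256 + 32 + 16 + 8 + 4 + 2 = 8510 (decimal)
Convert 0o22670 (octal) → 2×4096 + 2×512 + 6×64 + 7×8 = 9656 (decimal)
Difference: |8510 - 9656| = 1146
1146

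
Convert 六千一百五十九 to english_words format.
Convert 六千一百五十九 (Chinese numeral) → 6×1000 + 1×100 + 5×10 + 9 = 6159 (decimal)
Convert 6159 (decimal) → 6159 = 6×1000 + 1×100 + 59 → six thousand one hundred fifty-nine (English words)
six thousand one hundred fifty-nine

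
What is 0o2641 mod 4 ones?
Convert 0o2641 (octal) → 2×512 + 6×64 + 4×8 + 1 = 1441 (decimal)
Convert 4 ones (place-value notation) → 4 (decimal)
Compute 1441 mod 4 = 1
1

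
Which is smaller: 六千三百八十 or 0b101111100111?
Convert 六千三百八十 (Chinese numeral) → 6×1000 + 3×100 + 8×10 = 6380 (decimal)
Convert 0b101111100111 (binary) → 2048 + 512 + 256 + 128 + 64 + 32 + 4 + 2 + 1 = 3047 (decimal)
Compare 6380 vs 3047: smaller = 3047
3047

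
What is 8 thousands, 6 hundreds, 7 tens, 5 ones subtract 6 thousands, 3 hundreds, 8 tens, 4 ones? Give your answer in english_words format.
Convert 8 thousands, 6 hundreds, 7 tens, 5 ones (place-value notation) → 8×1000 + 6×100 + 7×10 + 5 = 8675 (decimal)
Convert 6 thousands, 3 hundreds, 8 tens, 4 ones (place-value notation) → 6×1000 + 3×100 + 8×10 + 4 = 6384 (decimal)
Compute 8675 - 6384 = 2291
Convert 2291 (decimal) → 2291 = 2×1000 + 2×100 + 91 → two thousand two hundred ninety-one (English words)
two thousand two hundred ninety-one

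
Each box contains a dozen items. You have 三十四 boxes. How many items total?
Convert a dozen (colloquial) → 12 (decimal)
Convert 三十四 (Chinese numeral) → 3×10 + 4 = 34 (decimal)
Compute 12 × 34 = 408
408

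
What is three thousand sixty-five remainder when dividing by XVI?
Convert three thousand sixty-five (English words) → 3×1000 + 65 = 3065 (decimal)
Convert XVI (Roman numeral) → 10 + 5 + 1 = 16 (decimal)
Compute 3065 mod 16 = 9
9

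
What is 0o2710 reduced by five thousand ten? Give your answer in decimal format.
Convert 0o2710 (octal) → 2×512 + 7×64 + 1×8 = 1480 (decimal)
Convert five thousand ten (English words) → 5×1000 + 10 = 5010 (decimal)
Compute 1480 - 5010 = -3530
-3530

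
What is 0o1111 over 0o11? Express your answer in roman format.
Convert 0o1111 (octal) → 1×512 + 1×64 + 1×8 + 1 = 585 (decimal)
Convert 0o11 (octal) → 1×8 + 1 = 9 (decimal)
Compute 585 ÷ 9 = 65
Convert 65 (decimal) → 65 = 50 + 10 + 5 → LXV (Roman numeral)
LXV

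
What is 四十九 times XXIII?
Convert 四十九 (Chinese numeral) → 4×10 + 9 = 49 (decimal)
Convert XXIII (Roman numeral) → 10 + 10 + 1 + 1 + 1 = 23 (decimal)
Compute 49 × 23 = 1127
1127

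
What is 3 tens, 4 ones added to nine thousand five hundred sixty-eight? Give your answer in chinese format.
Convert 3 tens, 4 ones (place-value notation) → 3×10 + 4 = 34 (decimal)
Convert nine thousand five hundred sixty-eight (English words) → 9×1000 + 5×100 + 68 = 9568 (decimal)
Compute 34 + 9568 = 9602
Convert 9602 (decimal) → 9602 = 9×1000 + 6×100 + 2 → 九千六百零二 (Chinese numeral)
九千六百零二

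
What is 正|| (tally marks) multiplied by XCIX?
Convert 正|| (tally marks) → 5 + 2 = 7 (decimal)
Convert XCIX (Roman numeral) → 90 + 9 = 99 (decimal)
Compute 7 × 99 = 693
693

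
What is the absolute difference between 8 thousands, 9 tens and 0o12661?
Convert 8 thousands, 9 tens (place-value notation) → 8×1000 + 9×10 = 8090 (decimal)
Convert 0o12661 (octal) → 1×4096 + 2×512 + 6×64 + 6×8 + 1 = 5553 (decimal)
Compute |8090 - 5553| = 2537
2537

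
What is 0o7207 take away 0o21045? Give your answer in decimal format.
Convert 0o7207 (octal) → 7×512 + 2×64 + 7 = 3719 (decimal)
Convert 0o21045 (octal) → 2×4096 + 1×512 + 4×8 + 5 = 8741 (decimal)
Compute 3719 - 8741 = -5022
-5022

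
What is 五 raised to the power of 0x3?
Convert 五 (Chinese numeral) → 5 (decimal)
Convert 0x3 (hexadecimal) → 3 (decimal)
Compute 5 ^ 3 = 125
125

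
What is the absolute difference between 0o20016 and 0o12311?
Convert 0o20016 (octal) → 2×4096 + 1×8 + 6 = 8206 (decimal)
Convert 0o12311 (octal) → 1×4096 + 2×512 + 3×64 + 1×8 + 1 = 5321 (decimal)
Compute |8206 - 5321| = 2885
2885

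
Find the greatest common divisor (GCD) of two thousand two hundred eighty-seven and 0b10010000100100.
Convert two thousand two hundred eighty-seven (English words) → 2×1000 + 2×100 + 87 = 2287 (decimal)
Convert 0b10010000100100 (binary) → 8192 + 1024 + 32 + 4 = 9252 (decimal)
Compute gcd(2287, 9252) = 1
1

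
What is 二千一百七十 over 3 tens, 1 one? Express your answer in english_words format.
Convert 二千一百七十 (Chinese numeral) → 2×1000 + 1×100 + 7×10 = 2170 (decimal)
Convert 3 tens, 1 one (place-value notation) → 3×10 + 1 = 31 (decimal)
Compute 2170 ÷ 31 = 70
Convert 70 (decimal) → seventy (English words)
seventy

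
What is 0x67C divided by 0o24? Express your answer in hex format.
Convert 0x67C (hexadecimal) → 6×256 + 7×16 + 12 = 1660 (decimal)
Convert 0o24 (octal) → 2×8 + 4 = 20 (decimal)
Compute 1660 ÷ 20 = 83
Convert 83 (decimal) → 83 = 5×16 + 3 → 0x53 (hexadecimal)
0x53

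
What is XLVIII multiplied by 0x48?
Convert XLVIII (Roman numeral) → 40 + 5 + 1 + 1 + 1 = 48 (decimal)
Convert 0x48 (hexadecimal) → 4×16 + 8 = 72 (decimal)
Compute 48 × 72 = 3456
3456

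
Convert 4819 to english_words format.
Convert 4819 (decimal) → 4819 = 4×1000 + 8×100 + 19 → four thousand eight hundred nineteen (English words)
four thousand eight hundred nineteen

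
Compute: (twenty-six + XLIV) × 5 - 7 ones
Convert twenty-six (English words) → 26 (decimal)
Convert XLIV (Roman numeral) → 40 + 4 = 44 (decimal)
Convert 7 ones (place-value notation) → 7 (decimal)
Expression in decimal: (26 + 44) × 5 - 7
Parentheses first: 26 + 44 = 70
Multiply: 70 × 5 = 350
Subtract: 350 - 7 = 343
343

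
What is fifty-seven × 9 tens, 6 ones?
Convert fifty-seven (English words) → 57 (decimal)
Convert 9 tens, 6 ones (place-value notation) → 9×10 + 6 = 96 (decimal)
Compute 57 × 96 = 5472
5472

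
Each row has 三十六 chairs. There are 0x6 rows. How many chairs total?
Convert 三十六 (Chinese numeral) → 3×10 + 6 = 36 (decimal)
Convert 0x6 (hexadecimal) → 6 (decimal)
Compute 36 × 6 = 216
216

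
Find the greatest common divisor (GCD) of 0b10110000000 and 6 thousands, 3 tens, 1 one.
Convert 0b10110000000 (binary) → 1024 + 256 + 128 = 1408 (decimal)
Convert 6 thousands, 3 tens, 1 one (place-value notation) → 6×1000 + 3×10 + 1 = 6031 (decimal)
Compute gcd(1408, 6031) = 1
1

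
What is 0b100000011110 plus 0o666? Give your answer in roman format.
Convert 0b100000011110 (binary) → 2048 + 16 + 8 + 4 + 2 = 2078 (decimal)
Convert 0o666 (octal) → 6×64 + 6×8 + 6 = 438 (decimal)
Compute 2078 + 438 = 2516
Convert 2516 (decimal) → 2516 = 1000 + 1000 + 500 + 10 + 5 + 1 → MMDXVI (Roman numeral)
MMDXVI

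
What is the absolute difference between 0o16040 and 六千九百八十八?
Convert 0o16040 (octal) → 1×4096 + 6×512 + 4×8 = 7200 (decimal)
Convert 六千九百八十八 (Chinese numeral) → 6×1000 + 9×100 + 8×10 + 8 = 6988 (decimal)
Compute |7200 - 6988| = 212
212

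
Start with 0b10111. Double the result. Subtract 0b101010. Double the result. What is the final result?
Convert 0b10111 (binary) → 16 + 4 + 2 + 1 = 23 (decimal)
Start: 23
23 × 2 = 46
Convert 0b101010 (binary) → 32 + 8 + 2 = 42 (decimal)
46 - 42 = 4
4 × 2 = 8
8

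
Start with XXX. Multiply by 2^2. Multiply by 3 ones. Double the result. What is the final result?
Convert XXX (Roman numeral) → 10 + 10 + 10 = 30 (decimal)
Start: 30
Convert 2^2 (power) → 4 (decimal)
30 × 4 = 120
Convert 3 ones (place-value notation) → 3 (decimal)
120 × 3 = 360
360 × 2 = 720
720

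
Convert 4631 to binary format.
Convert 4631 (decimal) → 4631 = 4096 + 512 + 16 + 4 + 2 + 1 → 0b1001000010111 (binary)
0b1001000010111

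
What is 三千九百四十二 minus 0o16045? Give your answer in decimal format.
Convert 三千九百四十二 (Chinese numeral) → 3×1000 + 9×100 + 4×10 + 2 = 3942 (decimal)
Convert 0o16045 (octal) → 1×4096 + 6×512 + 4×8 + 5 = 7205 (decimal)
Compute 3942 - 7205 = -3263
-3263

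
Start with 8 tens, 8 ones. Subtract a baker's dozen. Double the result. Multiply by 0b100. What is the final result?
Convert 8 tens, 8 ones (place-value notation) → 8×10 + 8 = 88 (decimal)
Start: 88
Convert a baker's dozen (colloquial) → 13 (decimal)
88 - 13 = 75
75 × 2 = 150
Convert 0b100 (binary) → 4 (decimal)
150 × 4 = 600
600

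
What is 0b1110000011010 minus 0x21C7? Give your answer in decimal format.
Convert 0b1110000011010 (binary) → 4096 + 2048 + 1024 + 16 + 8 + 2 = 7194 (decimal)
Convert 0x21C7 (hexadecimal) → 2×4096 + 1×256 + 12×16 + 7 = 8647 (decimal)
Compute 7194 - 8647 = -1453
-1453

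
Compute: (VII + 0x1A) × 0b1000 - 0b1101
Convert VII (Roman numeral) → 5 + 1 + 1 = 7 (decimal)
Convert 0x1A (hexadecimal) → 1×16 + 10 = 26 (decimal)
Convert 0b1000 (binary) → 8 (decimal)
Convert 0b1101 (binary) → 8 + 4 + 1 = 13 (decimal)
Expression in decimal: (7 + 26) × 8 - 13
Parentheses first: 7 + 26 = 33
Multiply: 33 × 8 = 264
Subtract: 264 - 13 = 251
251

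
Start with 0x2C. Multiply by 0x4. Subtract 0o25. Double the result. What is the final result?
Convert 0x2C (hexadecimal) → 2×16 + 12 = 44 (decimal)
Start: 44
Convert 0x4 (hexadecimal) → 4 (decimal)
44 × 4 = 176
Convert 0o25 (octal) → 2×8 + 5 = 21 (decimal)
176 - 21 = 155
155 × 2 = 310
310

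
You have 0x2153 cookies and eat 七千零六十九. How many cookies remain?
Convert 0x2153 (hexadecimal) → 2×4096 + 1×256 + 5×16 + 3 = 8531 (decimal)
Convert 七千零六十九 (Chinese numeral) → 7×1000 + 6×10 + 9 = 7069 (decimal)
Compute 8531 - 7069 = 1462
1462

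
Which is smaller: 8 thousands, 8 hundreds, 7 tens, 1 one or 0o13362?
Convert 8 thousands, 8 hundreds, 7 tens, 1 one (place-value notation) → 8×1000 + 8×100 + 7×10 + 1 = 8871 (decimal)
Convert 0o13362 (octal) → 1×4096 + 3×512 + 3×64 + 6×8 + 2 = 5874 (decimal)
Compare 8871 vs 5874: smaller = 5874
5874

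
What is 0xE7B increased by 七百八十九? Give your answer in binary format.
Convert 0xE7B (hexadecimal) → 14×256 + 7×16 + 11 = 3707 (decimal)
Convert 七百八十九 (Chinese numeral) → 7×100 + 8×10 + 9 = 789 (decimal)
Compute 3707 + 789 = 4496
Convert 4496 (decimal) → 4496 = 4096 + 256 + 128 + 16 → 0b1000110010000 (binary)
0b1000110010000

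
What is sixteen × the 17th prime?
Convert sixteen (English words) → 16 (decimal)
Convert the 17th prime (prime index) → 59 (decimal)
Compute 16 × 59 = 944
944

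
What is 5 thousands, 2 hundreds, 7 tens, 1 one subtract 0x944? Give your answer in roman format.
Convert 5 thousands, 2 hundreds, 7 tens, 1 one (place-value notation) → 5×1000 + 2×100 + 7×10 + 1 = 5271 (decimal)
Convert 0x944 (hexadecimal) → 9×256 + 4×16 + 4 = 2372 (decimal)
Compute 5271 - 2372 = 2899
Convert 2899 (decimal) → 2899 = 1000 + 1000 + 500 + 100 + 100 + 100 + 90 + 9 → MMDCCCXCIX (Roman numeral)
MMDCCCXCIX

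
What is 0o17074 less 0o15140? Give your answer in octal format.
Convert 0o17074 (octal) → 1×4096 + 7×512 + 7×8 + 4 = 7740 (decimal)
Convert 0o15140 (octal) → 1×4096 + 5×512 + 1×64 + 4×8 = 6752 (decimal)
Compute 7740 - 6752 = 988
Convert 988 (decimal) → 988 = 1×512 + 7×64 + 3×8 + 4 → 0o1734 (octal)
0o1734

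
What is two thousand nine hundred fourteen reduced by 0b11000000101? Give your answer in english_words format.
Convert two thousand nine hundred fourteen (English words) → 2×1000 + 9×100 + 14 = 2914 (decimal)
Convert 0b11000000101 (binary) → 1024 + 512 + 4 + 1 = 1541 (decimal)
Compute 2914 - 1541 = 1373
Convert 1373 (decimal) → 1373 = 1×1000 + 3×100 + 73 → one thousand three hundred seventy-three (English words)
one thousand three hundred seventy-three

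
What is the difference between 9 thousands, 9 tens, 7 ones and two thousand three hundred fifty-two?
Convert 9 thousands, 9 tens, 7 ones (place-value notation) → 9×1000 + 9×10 + 7 = 9097 (decimal)
Convert two thousand three hundred fifty-two (English words) → 2×1000 + 3×100 + 52 = 2352 (decimal)
Difference: |9097 - 2352| = 6745
6745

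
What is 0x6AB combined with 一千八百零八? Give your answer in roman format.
Convert 0x6AB (hexadecimal) → 6×256 + 10×16 + 11 = 1707 (decimal)
Convert 一千八百零八 (Chinese numeral) → 1×1000 + 8×100 + 8 = 1808 (decimal)
Compute 1707 + 1808 = 3515
Convert 3515 (decimal) → 3515 = 1000 + 1000 + 1000 + 500 + 10 + 5 → MMMDXV (Roman numeral)
MMMDXV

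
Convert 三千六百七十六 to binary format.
Convert 三千六百七十六 (Chinese numeral) → 3×1000 + 6×100 + 7×10 + 6 = 3676 (decimal)
Convert 3676 (decimal) → 3676 = 2048 + 1024 + 512 + 64 + 16 + 8 + 4 → 0b111001011100 (binary)
0b111001011100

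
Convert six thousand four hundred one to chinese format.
Convert six thousand four hundred one (English words) → 6×1000 + 4×100 + 1 = 6401 (decimal)
Convert 6401 (decimal) → 6401 = 6×1000 + 4×100 + 1 → 六千四百零一 (Chinese numeral)
六千四百零一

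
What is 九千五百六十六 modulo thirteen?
Convert 九千五百六十六 (Chinese numeral) → 9×1000 + 5×100 + 6×10 + 6 = 9566 (decimal)
Convert thirteen (English words) → 13 (decimal)
Compute 9566 mod 13 = 11
11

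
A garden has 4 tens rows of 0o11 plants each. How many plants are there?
Convert 0o11 (octal) → 1×8 + 1 = 9 (decimal)
Convert 4 tens (place-value notation) → 4×10 = 40 (decimal)
Compute 9 × 40 = 360
360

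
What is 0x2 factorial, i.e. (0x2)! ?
Convert 0x2 (hexadecimal) → 2 (decimal)
Compute 2! = 2
2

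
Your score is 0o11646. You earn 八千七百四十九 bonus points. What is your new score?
Convert 0o11646 (octal) → 1×4096 + 1×512 + 6×64 + 4×8 + 6 = 5030 (decimal)
Convert 八千七百四十九 (Chinese numeral) → 8×1000 + 7×100 + 4×10 + 9 = 8749 (decimal)
Compute 5030 + 8749 = 13779
13779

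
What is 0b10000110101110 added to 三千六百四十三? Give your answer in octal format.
Convert 0b10000110101110 (binary) → 8192 + 256 + 128 + 32 + 8 + 4 + 2 = 8622 (decimal)
Convert 三千六百四十三 (Chinese numeral) → 3×1000 + 6×100 + 4×10 + 3 = 3643 (decimal)
Compute 8622 + 3643 = 12265
Convert 12265 (decimal) → 12265 = 2×4096 + 7×512 + 7×64 + 5×8 + 1 → 0o27751 (octal)
0o27751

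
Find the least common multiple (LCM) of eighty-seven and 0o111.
Convert eighty-seven (English words) → 87 (decimal)
Convert 0o111 (octal) → 1×64 + 1×8 + 1 = 73 (decimal)
Compute lcm(87, 73) = 6351
6351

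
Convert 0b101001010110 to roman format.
Convert 0b101001010110 (binary) → 2048 + 512 + 64 + 16 + 4 + 2 = 2646 (decimal)
Convert 2646 (decimal) → 2646 = 1000 + 1000 + 500 + 100 + 40 + 5 + 1 → MMDCXLVI (Roman numeral)
MMDCXLVI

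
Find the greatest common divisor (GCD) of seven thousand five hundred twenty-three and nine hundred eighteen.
Convert seven thousand five hundred twenty-three (English words) → 7×1000 + 5×100 + 23 = 7523 (decimal)
Convert nine hundred eighteen (English words) → 9×100 + 18 = 918 (decimal)
Compute gcd(7523, 918) = 1
1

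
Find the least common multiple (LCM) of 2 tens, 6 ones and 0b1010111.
Convert 2 tens, 6 ones (place-value notation) → 2×10 + 6 = 26 (decimal)
Convert 0b1010111 (binary) → 64 + 16 + 4 + 2 + 1 = 87 (decimal)
Compute lcm(26, 87) = 2262
2262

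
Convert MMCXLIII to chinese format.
Convert MMCXLIII (Roman numeral) → 1000 + 1000 + 100 + 40 + 1 + 1 + 1 = 2143 (decimal)
Convert 2143 (decimal) → 2143 = 2×1000 + 1×100 + 4×10 + 3 → 二千一百四十三 (Chinese numeral)
二千一百四十三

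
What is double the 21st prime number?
The 21st prime number = 73
Compute 73 × 2 = 146
146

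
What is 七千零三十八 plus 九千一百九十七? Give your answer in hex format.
Convert 七千零三十八 (Chinese numeral) → 7×1000 + 3×10 + 8 = 7038 (decimal)
Convert 九千一百九十七 (Chinese numeral) → 9×1000 + 1×100 + 9×10 + 7 = 9197 (decimal)
Compute 7038 + 9197 = 16235
Convert 16235 (decimal) → 16235 = 3×4096 + 15×256 + 6×16 + 11 → 0x3F6B (hexadecimal)
0x3F6B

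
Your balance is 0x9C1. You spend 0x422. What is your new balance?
Convert 0x9C1 (hexadecimal) → 9×256 + 12×16 + 1 = 2497 (decimal)
Convert 0x422 (hexadecimal) → 4×256 + 2×16 + 2 = 1058 (decimal)
Compute 2497 - 1058 = 1439
1439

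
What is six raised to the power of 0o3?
Convert six (English words) → 6 (decimal)
Convert 0o3 (octal) → 3 (decimal)
Compute 6 ^ 3 = 216
216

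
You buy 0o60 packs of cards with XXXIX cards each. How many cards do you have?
Convert XXXIX (Roman numeral) → 10 + 10 + 10 + 9 = 39 (decimal)
Convert 0o60 (octal) → 6×8 = 48 (decimal)
Compute 39 × 48 = 1872
1872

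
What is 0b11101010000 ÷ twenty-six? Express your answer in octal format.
Convert 0b11101010000 (binary) → 1024 + 512 + 256 + 64 + 16 = 1872 (decimal)
Convert twenty-six (English words) → 26 (decimal)
Compute 1872 ÷ 26 = 72
Convert 72 (decimal) → 72 = 1×64 + 1×8 → 0o110 (octal)
0o110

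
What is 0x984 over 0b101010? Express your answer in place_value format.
Convert 0x984 (hexadecimal) → 9×256 + 8×16 + 4 = 2436 (decimal)
Convert 0b101010 (binary) → 32 + 8 + 2 = 42 (decimal)
Compute 2436 ÷ 42 = 58
Convert 58 (decimal) → 58 = 5×10 + 8 → 5 tens, 8 ones (place-value notation)
5 tens, 8 ones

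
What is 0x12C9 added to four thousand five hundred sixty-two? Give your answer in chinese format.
Convert 0x12C9 (hexadecimal) → 1×4096 + 2×256 + 12×16 + 9 = 4809 (decimal)
Convert four thousand five hundred sixty-two (English words) → 4×1000 + 5×100 + 62 = 4562 (decimal)
Compute 4809 + 4562 = 9371
Convert 9371 (decimal) → 9371 = 9×1000 + 3×100 + 7×10 + 1 → 九千三百七十一 (Chinese numeral)
九千三百七十一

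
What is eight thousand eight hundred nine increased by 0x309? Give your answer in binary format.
Convert eight thousand eight hundred nine (English words) → 8×1000 + 8×100 + 9 = 8809 (decimal)
Convert 0x309 (hexadecimal) → 3×256 + 9 = 777 (decimal)
Compute 8809 + 777 = 9586
Convert 9586 (decimal) → 9586 = 8192 + 1024 + 256 + 64 + 32 + 16 + 2 → 0b10010101110010 (binary)
0b10010101110010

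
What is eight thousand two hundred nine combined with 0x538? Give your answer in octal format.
Convert eight thousand two hundred nine (English words) → 8×1000 + 2×100 + 9 = 8209 (decimal)
Convert 0x538 (hexadecimal) → 5×256 + 3×16 + 8 = 1336 (decimal)
Compute 8209 + 1336 = 9545
Convert 9545 (decimal) → 9545 = 2×4096 + 2×512 + 5×64 + 1×8 + 1 → 0o22511 (octal)
0o22511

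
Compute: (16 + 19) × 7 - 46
Parentheses first: 16 + 19 = 35
Multiply: 35 × 7 = 245
Subtract: 245 - 46 = 199
199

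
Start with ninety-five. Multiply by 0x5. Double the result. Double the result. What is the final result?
Convert ninety-five (English words) → 95 (decimal)
Start: 95
Convert 0x5 (hexadecimal) → 5 (decimal)
95 × 5 = 475
475 × 2 = 950
950 × 2 = 1900
1900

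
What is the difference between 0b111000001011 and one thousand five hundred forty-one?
Convert 0b111000001011 (binary) → 2048 + 1024 + 512 + 8 + 2 + 1 = 3595 (decimal)
Convert one thousand five hundred forty-one (English words) → 1×1000 + 5×100 + 41 = 1541 (decimal)
Difference: |3595 - 1541| = 2054
2054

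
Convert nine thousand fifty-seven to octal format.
Convert nine thousand fifty-seven (English words) → 9×1000 + 57 = 9057 (decimal)
Convert 9057 (decimal) → 9057 = 2×4096 + 1×512 + 5×64 + 4×8 + 1 → 0o21541 (octal)
0o21541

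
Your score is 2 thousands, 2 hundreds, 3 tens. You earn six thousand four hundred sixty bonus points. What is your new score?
Convert 2 thousands, 2 hundreds, 3 tens (place-value notation) → 2×1000 + 2×100 + 3×10 = 2230 (decimal)
Convert six thousand four hundred sixty (English words) → 6×1000 + 4×100 + 60 = 6460 (decimal)
Compute 2230 + 6460 = 8690
8690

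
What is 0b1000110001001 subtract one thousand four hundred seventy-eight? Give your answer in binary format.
Convert 0b1000110001001 (binary) → 4096 + 256 + 128 + 8 + 1 = 4489 (decimal)
Convert one thousand four hundred seventy-eight (English words) → 1×1000 + 4×100 + 78 = 1478 (decimal)
Compute 4489 - 1478 = 3011
Convert 3011 (decimal) → 3011 = 2048 + 512 + 256 + 128 + 64 + 2 + 1 → 0b101111000011 (binary)
0b101111000011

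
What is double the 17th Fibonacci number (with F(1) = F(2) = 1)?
The 17th Fibonacci number (with F(1) = F(2) = 1) = 1597
Compute 1597 × 2 = 3194
3194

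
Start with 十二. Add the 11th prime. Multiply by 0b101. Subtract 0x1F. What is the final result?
Convert 十二 (Chinese numeral) → 1×10 + 2 = 12 (decimal)
Start: 12
Convert the 11th prime (prime index) → 31 (decimal)
12 + 31 = 43
Convert 0b101 (binary) → 4 + 1 = 5 (decimal)
43 × 5 = 215
Convert 0x1F (hexadecimal) → 1×16 + 15 = 31 (decimal)
215 - 31 = 184
184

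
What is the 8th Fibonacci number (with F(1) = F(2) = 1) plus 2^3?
The 8th Fibonacci number (with F(1) = F(2) = 1): 1, 1, 2, 3, 5, 8, 13, 21 → 21
Convert 2^3 (power) → 8 (decimal)
Compute 21 + 8 = 29
29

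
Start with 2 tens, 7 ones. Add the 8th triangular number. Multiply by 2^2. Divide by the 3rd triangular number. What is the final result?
Convert 2 tens, 7 ones (place-value notation) → 2×10 + 7 = 27 (decimal)
Start: 27
Convert the 8th triangular number (triangular index) → 8×9/2 = 36 (decimal)
27 + 36 = 63
Convert 2^2 (power) → 4 (decimal)
63 × 4 = 252
Convert the 3rd triangular number (triangular index) → 3×4/2 = 6 (decimal)
252 ÷ 6 = 42
42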